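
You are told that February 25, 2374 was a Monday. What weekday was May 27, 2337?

Thursday

Count forward from the earlier date (May 27, 2337) to the later (February 25, 2374):
Day-of-year of May 27, 2337: 147.
Day-of-year of February 25, 2374: 56.
2337 has 365 days, so 365 − 147 = 218 days remain in 2337.
Full years 2338–2373: 27 common + 9 leap = 27×365 + 9×366 = 13149 days.
Total: 218 + 13149 + 56 = 13423 days.
13423 mod 7 = 4, so 4 days before Monday is Thursday.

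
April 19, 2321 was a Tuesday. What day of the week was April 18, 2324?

Friday

April 19, 2321 → April 19, 2322: 365 days.
April 19, 2322 → April 19, 2323: 365 days.
April 2323: 30 − 19 = 11 days remain.
Then 11 full months totalling 336 days.
April 1–18, 2324: 18 days.
Residual: 365 days.
Total: 1095 days.
1095 mod 7 = 3, so 3 days after Tuesday is Friday.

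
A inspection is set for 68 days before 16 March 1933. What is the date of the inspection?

7 January 1933

Count 68 days before March 16, 1933:
January 1933: 31 − 7 = 24 days remain.
Then February 1933 (28): 28 days.
March 1–16, 1933: 16 days.
Total: 24 + 28 + 16 = 68 days.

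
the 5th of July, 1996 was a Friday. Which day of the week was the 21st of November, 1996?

July 1996: 31 − 5 = 26 days remain.
Then August (31), September (30), October (31): 31 + 30 + 31 = 92 days.
November 1–21, 1996: 21 days.
Total: 26 + 92 + 21 = 139 days.
139 mod 7 = 6, so 6 days after Friday is Thursday.

Thursday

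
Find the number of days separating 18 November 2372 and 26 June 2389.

6064

Day-of-year of November 18, 2372: 323.
Day-of-year of June 26, 2389: 177.
2372 has 366 days, so 366 − 323 = 43 days remain in 2372.
Full years 2373–2388: 12 common + 4 leap = 12×365 + 4×366 = 5844 days.
Total: 43 + 5844 + 177 = 6064 days.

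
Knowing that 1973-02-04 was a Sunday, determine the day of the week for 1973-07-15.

Sunday

February 1973: 28 − 4 = 24 days remain (1973 is not a leap year, so February has 28 days).
Then March (31), April (30), May (31), June (30): 31 + 30 + 31 + 30 = 122 days.
July 1–15, 1973: 15 days.
Total: 24 + 122 + 15 = 161 days.
161 is a multiple of 7, so 1973-07-15 falls on the same weekday: Sunday.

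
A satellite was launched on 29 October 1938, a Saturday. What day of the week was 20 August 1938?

Saturday

Count forward from the earlier date (August 20, 1938) to the later (October 29, 1938):
August 1938: 31 − 20 = 11 days remain.
Then September (30): 30 days.
October 1–29, 1938: 29 days.
Total: 11 + 30 + 29 = 70 days.
70 is a multiple of 7, so 20 August 1938 falls on the same weekday: Saturday.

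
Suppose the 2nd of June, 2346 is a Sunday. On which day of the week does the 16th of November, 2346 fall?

Saturday

June 2346: 30 − 2 = 28 days remain.
Then July (31), August (31), September (30), October (31): 31 + 31 + 30 + 31 = 123 days.
November 1–16, 2346: 16 days.
Total: 28 + 123 + 16 = 167 days.
167 mod 7 = 6, so 6 days after Sunday is Saturday.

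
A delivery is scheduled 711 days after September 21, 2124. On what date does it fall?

September 2, 2126

Count 711 days after September 21, 2124:
September 2124: 30 − 21 = 9 days remain.
Then 23 full months totalling 700 days.
September 1–2, 2126: 2 days.
Total: 9 + 700 + 2 = 711 days.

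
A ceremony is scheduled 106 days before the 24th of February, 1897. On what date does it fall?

the 10th of November, 1896

Count 106 days before February 24, 1897:
November 1896: 30 − 10 = 20 days remain.
Then December (31), January (31): 31 + 31 = 62 days.
February 1–24, 1897: 24 days (1897 is not a leap year).
Residual: 106 days.
Total: 106 days.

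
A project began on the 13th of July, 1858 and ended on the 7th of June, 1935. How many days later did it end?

Day-of-year of July 13, 1858: 194.
Day-of-year of June 7, 1935: 158.
1858 has 365 days, so 365 − 194 = 171 days remain in 1858.
Full years 1859–1934: 58 common + 18 leap = 58×365 + 18×366 = 27758 days.
Total: 171 + 27758 + 158 = 28087 days.

28087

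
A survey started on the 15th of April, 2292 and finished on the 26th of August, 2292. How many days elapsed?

April 2292: 30 − 15 = 15 days remain.
Then May (31), June (30), July (31): 31 + 30 + 31 = 92 days.
August 1–26, 2292: 26 days.
Total: 15 + 92 + 26 = 133 days.

133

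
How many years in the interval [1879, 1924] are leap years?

Years divisible by 4 in [1879, 1924]: 1880, 1884, 1888, 1892, 1896, 1900, 1904, 1908, 1912, 1916, 1920, 1924.
Of these, 1900 is divisible by 100 but not 400, so not leap.
Leap years: 12 − 1 = 11.

11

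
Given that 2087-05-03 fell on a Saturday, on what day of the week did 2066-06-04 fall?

Friday

Count forward from the earlier date (June 4, 2066) to the later (May 3, 2087):
Day-of-year of June 4, 2066: 155.
Day-of-year of May 3, 2087: 123.
2066 has 365 days, so 365 − 155 = 210 days remain in 2066.
Full years 2067–2086: 15 common + 5 leap = 15×365 + 5×366 = 7305 days.
Total: 210 + 7305 + 123 = 7638 days.
7638 mod 7 = 1, so 1 day before Saturday is Friday.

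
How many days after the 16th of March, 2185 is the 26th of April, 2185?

41

March 2185: 31 − 16 = 15 days remain.
April 1–26, 2185: 26 days.
Total: 15 + 26 = 41 days.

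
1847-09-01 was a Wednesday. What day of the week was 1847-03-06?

Count forward from the earlier date (March 6, 1847) to the later (September 1, 1847):
March 1847: 31 − 6 = 25 days remain.
Then April (30), May (31), June (30), July (31), August (31): 30 + 31 + 30 + 31 + 31 = 153 days.
September 1, 1847: 1 day.
Total: 25 + 153 + 1 = 179 days.
179 mod 7 = 4, so 4 days before Wednesday is Saturday.

Saturday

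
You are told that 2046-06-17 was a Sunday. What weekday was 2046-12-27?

June 2046: 30 − 17 = 13 days remain.
Then July (31), August (31), September (30), October (31), November (30): 31 + 31 + 30 + 31 + 30 = 153 days.
December 1–27, 2046: 27 days.
Total: 13 + 153 + 27 = 193 days.
193 mod 7 = 4, so 4 days after Sunday is Thursday.

Thursday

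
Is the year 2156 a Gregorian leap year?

2156 is a leap year.

Yes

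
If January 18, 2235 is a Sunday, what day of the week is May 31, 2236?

January 2235: 31 − 18 = 13 days remain.
Then 15 full months totalling 455 days.
May 1–31, 2236: 31 days.
Total: 13 + 455 + 31 = 499 days.
499 mod 7 = 2, so 2 days after Sunday is Tuesday.

Tuesday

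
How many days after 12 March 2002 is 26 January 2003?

March 2002: 31 − 12 = 19 days remain.
Then 9 full months totalling 275 days.
January 1–26, 2003: 26 days.
Residual: 320 days.
Total: 320 days.

320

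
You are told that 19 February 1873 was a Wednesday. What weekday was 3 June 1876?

Saturday

February 19, 1873 → February 19, 1874: 365 days.
February 19, 1874 → February 19, 1875: 365 days.
February 19, 1875 → February 19, 1876: 365 days.
February 1876: 29 − 19 = 10 days remain (1876 is a leap year, so February has 29 days).
Then March (31), April (30), May (31): 31 + 30 + 31 = 92 days.
June 1–3, 1876: 3 days.
Residual: 105 days.
Total: 1200 days.
1200 mod 7 = 3, so 3 days after Wednesday is Saturday.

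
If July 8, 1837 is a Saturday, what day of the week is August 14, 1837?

July 1837: 31 − 8 = 23 days remain.
August 1–14, 1837: 14 days.
Total: 23 + 14 = 37 days.
37 mod 7 = 2, so 2 days after Saturday is Monday.

Monday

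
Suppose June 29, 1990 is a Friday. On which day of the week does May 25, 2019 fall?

From June 29, 1990 to June 29, 2018: 28 years, of which 7 contain a Feb 29 — 21×365 + 7×366 = 10227 days.
(2000 is a leap year (divisible by 400).)
June 2018: 30 − 29 = 1 day remains.
Then 10 full months totalling 304 days.
May 1–25, 2019: 25 days.
Residual: 330 days.
Total: 10557 days.
10557 mod 7 = 1, so 1 day after Friday is Saturday.

Saturday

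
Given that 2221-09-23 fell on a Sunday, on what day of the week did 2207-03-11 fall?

Wednesday

Count forward from the earlier date (March 11, 2207) to the later (September 23, 2221):
From March 11, 2207 to March 11, 2221: 14 years, of which 4 contain a Feb 29 — 10×365 + 4×366 = 5114 days.
March 2221: 31 − 11 = 20 days remain.
Then April (30), May (31), June (30), July (31), August (31): 30 + 31 + 30 + 31 + 31 = 153 days.
September 1–23, 2221: 23 days.
Residual: 196 days.
Total: 5310 days.
5310 mod 7 = 4, so 4 days before Sunday is Wednesday.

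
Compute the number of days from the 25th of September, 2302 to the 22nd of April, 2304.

September 25, 2302 → September 25, 2303: 365 days.
September 2303: 30 − 25 = 5 days remain.
Then October (31), November (30), December (31), January (31), February 2304 (29), March (31): 31 + 30 + 31 + 31 + 29 + 31 = 183 days.
April 1–22, 2304: 22 days.
Residual: 210 days.
Total: 575 days.

575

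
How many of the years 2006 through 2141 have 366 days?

Years divisible by 4: 2008, 2012, …, 2140 — 34 in all.
Of these, 2100 is divisible by 100 but not 400, so not leap.
Leap years: 34 − 1 = 33.

33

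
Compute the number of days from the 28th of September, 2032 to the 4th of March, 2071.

14036

From September 28, 2032 to September 28, 2070: 38 years, of which 9 contain a Feb 29 — 29×365 + 9×366 = 13879 days.
September 2070: 30 − 28 = 2 days remain.
Then October (31), November (30), December (31), January (31), February 2071 (28): 31 + 30 + 31 + 31 + 28 = 151 days.
March 1–4, 2071: 4 days.
Residual: 157 days.
Total: 14036 days.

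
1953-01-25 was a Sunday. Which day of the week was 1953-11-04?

Wednesday

January 1953: 31 − 25 = 6 days remain.
Then 9 full months totalling 273 days.
November 1–4, 1953: 4 days.
Total: 6 + 273 + 4 = 283 days.
283 mod 7 = 3, so 3 days after Sunday is Wednesday.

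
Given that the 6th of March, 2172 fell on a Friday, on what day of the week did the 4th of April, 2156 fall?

Count forward from the earlier date (April 4, 2156) to the later (March 6, 2172):
From April 4, 2156 to April 4, 2171: 15 years, of which 3 contain a Feb 29 — 12×365 + 3×366 = 5478 days.
April 2171: 30 − 4 = 26 days remain.
Then 10 full months totalling 305 days.
March 1–6, 2172: 6 days.
Residual: 337 days.
Total: 5815 days.
5815 mod 7 = 5, so 5 days before Friday is Sunday.

Sunday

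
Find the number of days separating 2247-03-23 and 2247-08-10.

March 2247: 31 − 23 = 8 days remain.
Then April (30), May (31), June (30), July (31): 30 + 31 + 30 + 31 = 122 days.
August 1–10, 2247: 10 days.
Total: 8 + 122 + 10 = 140 days.

140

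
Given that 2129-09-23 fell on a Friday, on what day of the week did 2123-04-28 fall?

Count forward from the earlier date (April 28, 2123) to the later (September 23, 2129):
April 28, 2123 → April 28, 2124: 366 days (2124 is a leap year).
April 28, 2124 → April 28, 2125: 365 days.
April 28, 2125 → April 28, 2126: 365 days.
April 28, 2126 → April 28, 2127: 365 days.
April 28, 2127 → April 28, 2128: 366 days (2128 is a leap year).
April 28, 2128 → April 28, 2129: 365 days.
April 2129: 30 − 28 = 2 days remain.
Then May (31), June (30), July (31), August (31): 31 + 30 + 31 + 31 = 123 days.
September 1–23, 2129: 23 days.
Residual: 148 days.
Total: 2340 days.
2340 mod 7 = 2, so 2 days before Friday is Wednesday.

Wednesday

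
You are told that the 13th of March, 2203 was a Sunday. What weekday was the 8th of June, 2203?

March 2203: 31 − 13 = 18 days remain.
Then April (30), May (31): 30 + 31 = 61 days.
June 1–8, 2203: 8 days.
Total: 18 + 61 + 8 = 87 days.
87 mod 7 = 3, so 3 days after Sunday is Wednesday.

Wednesday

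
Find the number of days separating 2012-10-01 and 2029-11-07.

From October 1, 2012 to October 1, 2029: 17 years, of which 4 contain a Feb 29 — 13×365 + 4×366 = 6209 days.
October 2029: 31 − 1 = 30 days remain.
November 1–7, 2029: 7 days.
Residual: 37 days.
Total: 6246 days.

6246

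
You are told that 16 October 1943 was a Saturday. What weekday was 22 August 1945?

Wednesday

Day-of-year of October 16, 1943: 289.
Day-of-year of August 22, 1945: 234.
1943 has 365 days, so 365 − 289 = 76 days remain in 1943.
Full years: 1944: 366. Sum = 366.
Total: 76 + 366 + 234 = 676 days.
676 mod 7 = 4, so 4 days after Saturday is Wednesday.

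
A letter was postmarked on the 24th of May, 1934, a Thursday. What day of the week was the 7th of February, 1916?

Count forward from the earlier date (February 7, 1916) to the later (May 24, 1934):
Day-of-year of February 7, 1916: 38.
Day-of-year of May 24, 1934: 144.
1916 has 366 days, so 366 − 38 = 328 days remain in 1916.
Full years 1917–1933: 13 common + 4 leap = 13×365 + 4×366 = 6209 days.
Total: 328 + 6209 + 144 = 6681 days.
6681 mod 7 = 3, so 3 days before Thursday is Monday.

Monday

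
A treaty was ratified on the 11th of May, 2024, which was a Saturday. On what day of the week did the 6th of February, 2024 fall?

Count forward from the earlier date (February 6, 2024) to the later (May 11, 2024):
February 2024: 29 − 6 = 23 days remain (2024 is a leap year, so February has 29 days).
Then March (31), April (30): 31 + 30 = 61 days.
May 1–11, 2024: 11 days.
Total: 23 + 61 + 11 = 95 days.
95 mod 7 = 4, so 4 days before Saturday is Tuesday.

Tuesday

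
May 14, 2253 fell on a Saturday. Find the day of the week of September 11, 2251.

Thursday

Count forward from the earlier date (September 11, 2251) to the later (May 14, 2253):
September 2251: 30 − 11 = 19 days remain.
Then 19 full months totalling 578 days.
May 1–14, 2253: 14 days.
Total: 19 + 578 + 14 = 611 days.
611 mod 7 = 2, so 2 days before Saturday is Thursday.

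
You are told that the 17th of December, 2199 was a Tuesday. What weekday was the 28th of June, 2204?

Thursday

December 17, 2199 → December 17, 2200: 365 days (2200 is not a leap year (divisible by 100 but not 400)).
December 17, 2200 → December 17, 2201: 365 days.
December 17, 2201 → December 17, 2202: 365 days.
December 17, 2202 → December 17, 2203: 365 days.
December 2203: 31 − 17 = 14 days remain.
Then January (31), February 2204 (29), March (31), April (30), May (31): 31 + 29 + 31 + 30 + 31 = 152 days.
June 1–28, 2204: 28 days.
Residual: 194 days.
Total: 1654 days.
1654 mod 7 = 2, so 2 days after Tuesday is Thursday.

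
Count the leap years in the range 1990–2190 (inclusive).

Years divisible by 4: 1992, 1996, …, 2188 — 50 in all.
Of these, 2100 is divisible by 100 but not 400, so not leap.
2000 is divisible by 400, so still leap.
Leap years: 50 − 1 = 49.

49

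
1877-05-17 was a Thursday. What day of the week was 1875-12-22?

Count forward from the earlier date (December 22, 1875) to the later (May 17, 1877):
December 22, 1875 → December 22, 1876: 366 days (1876 is a leap year).
December 1876: 31 − 22 = 9 days remain.
Then January (31), February 1877 (28), March (31), April (30): 31 + 28 + 31 + 30 = 120 days.
May 1–17, 1877: 17 days.
Residual: 146 days.
Total: 512 days.
512 mod 7 = 1, so 1 day before Thursday is Wednesday.

Wednesday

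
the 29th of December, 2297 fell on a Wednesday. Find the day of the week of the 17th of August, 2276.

Thursday

Count forward from the earlier date (August 17, 2276) to the later (December 29, 2297):
Day-of-year of August 17, 2276: 230.
Day-of-year of December 29, 2297: 363.
2276 has 366 days, so 366 − 230 = 136 days remain in 2276.
Full years 2277–2296: 15 common + 5 leap = 15×365 + 5×366 = 7305 days.
Total: 136 + 7305 + 363 = 7804 days.
7804 mod 7 = 6, so 6 days before Wednesday is Thursday.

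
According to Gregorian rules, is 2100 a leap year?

2100 is not a leap year (divisible by 100 but not 400).

No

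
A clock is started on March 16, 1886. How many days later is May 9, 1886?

March 1886: 31 − 16 = 15 days remain.
Then April (30): 30 days.
May 1–9, 1886: 9 days.
Total: 15 + 30 + 9 = 54 days.

54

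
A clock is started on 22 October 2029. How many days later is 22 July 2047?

6482

Day-of-year of October 22, 2029: 295.
Day-of-year of July 22, 2047: 203.
2029 has 365 days, so 365 − 295 = 70 days remain in 2029.
Full years 2030–2046: 13 common + 4 leap = 13×365 + 4×366 = 6209 days.
Total: 70 + 6209 + 203 = 6482 days.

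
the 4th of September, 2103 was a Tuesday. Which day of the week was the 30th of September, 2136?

Sunday

From September 4, 2103 to September 4, 2136: 33 years, of which 9 contain a Feb 29 — 24×365 + 9×366 = 12054 days.
Within September 2136: 30 − 4 = 26 days.
Total: 12080 days.
12080 mod 7 = 5, so 5 days after Tuesday is Sunday.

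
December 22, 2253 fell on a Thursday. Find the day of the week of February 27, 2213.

Saturday

Count forward from the earlier date (February 27, 2213) to the later (December 22, 2253):
From February 27, 2213 to February 27, 2253: 40 years, of which 10 contain a Feb 29 — 30×365 + 10×366 = 14610 days.
February 2253: 28 − 27 = 1 day remains (2253 is not a leap year, so February has 28 days).
Then 9 full months totalling 275 days.
December 1–22, 2253: 22 days.
Residual: 298 days.
Total: 14908 days.
14908 mod 7 = 5, so 5 days before Thursday is Saturday.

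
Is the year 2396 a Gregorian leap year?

Yes

2396 is a leap year.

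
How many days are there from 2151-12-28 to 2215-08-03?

From December 28, 2151 to December 28, 2214: 63 years, of which 15 contain a Feb 29 — 48×365 + 15×366 = 23010 days.
(2200 is not a leap year (divisible by 100 but not 400).)
December 2214: 31 − 28 = 3 days remain.
Then January (31), February 2215 (28), March (31), April (30), May (31), June (30), July (31): 31 + 28 + 31 + 30 + 31 + 30 + 31 = 212 days.
August 1–3, 2215: 3 days.
Residual: 218 days.
Total: 23228 days.

23228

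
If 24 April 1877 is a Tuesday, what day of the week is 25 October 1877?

Thursday

April 1877: 30 − 24 = 6 days remain.
Then May (31), June (30), July (31), August (31), September (30): 31 + 30 + 31 + 31 + 30 = 153 days.
October 1–25, 1877: 25 days.
Total: 6 + 153 + 25 = 184 days.
184 mod 7 = 2, so 2 days after Tuesday is Thursday.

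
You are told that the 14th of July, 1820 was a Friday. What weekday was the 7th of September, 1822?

July 14, 1820 → July 14, 1821: 365 days.
July 14, 1821 → July 14, 1822: 365 days.
July 1822: 31 − 14 = 17 days remain.
Then August (31): 31 days.
September 1–7, 1822: 7 days.
Residual: 55 days.
Total: 785 days.
785 mod 7 = 1, so 1 day after Friday is Saturday.

Saturday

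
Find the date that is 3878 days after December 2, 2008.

July 16, 2019

Count 3878 days after December 2, 2008:
From December 2, 2008 to December 2, 2018: 10 years, of which 2 contain a Feb 29 — 8×365 + 2×366 = 3652 days.
December 2018: 31 − 2 = 29 days remain.
Then January (31), February 2019 (28), March (31), April (30), May (31), June (30): 31 + 28 + 31 + 30 + 31 + 30 = 181 days.
July 1–16, 2019: 16 days.
Residual: 226 days.
Total: 3878 days.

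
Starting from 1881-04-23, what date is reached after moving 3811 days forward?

1891-09-29

Count 3811 days after April 23, 1881:
From April 23, 1881 to April 23, 1891: 10 years, of which 2 contain a Feb 29 — 8×365 + 2×366 = 3652 days.
April 1891: 30 − 23 = 7 days remain.
Then May (31), June (30), July (31), August (31): 31 + 30 + 31 + 31 = 123 days.
September 1–29, 1891: 29 days.
Residual: 159 days.
Total: 3811 days.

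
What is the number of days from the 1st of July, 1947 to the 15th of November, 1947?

137

July 1947: 31 − 1 = 30 days remain.
Then August (31), September (30), October (31): 31 + 30 + 31 = 92 days.
November 1–15, 1947: 15 days.
Total: 30 + 92 + 15 = 137 days.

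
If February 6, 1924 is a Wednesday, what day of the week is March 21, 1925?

February 6, 1924 → February 6, 1925: 366 days (1924 is a leap year).
February 1925: 28 − 6 = 22 days remain (1925 is not a leap year, so February has 28 days).
March 1–21, 1925: 21 days.
Residual: 43 days.
Total: 409 days.
409 mod 7 = 3, so 3 days after Wednesday is Saturday.

Saturday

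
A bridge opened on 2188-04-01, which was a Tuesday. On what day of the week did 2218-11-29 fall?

Sunday

From April 1, 2188 to April 1, 2218: 30 years, of which 6 contain a Feb 29 — 24×365 + 6×366 = 10956 days.
(2200 is not a leap year (divisible by 100 but not 400).)
April 2218: 30 − 1 = 29 days remain.
Then May (31), June (30), July (31), August (31), September (30), October (31): 31 + 30 + 31 + 31 + 30 + 31 = 184 days.
November 1–29, 2218: 29 days.
Residual: 242 days.
Total: 11198 days.
11198 mod 7 = 5, so 5 days after Tuesday is Sunday.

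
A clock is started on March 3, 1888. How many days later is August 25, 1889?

March 1888: 31 − 3 = 28 days remain.
Then 16 full months totalling 487 days.
August 1–25, 1889: 25 days.
Total: 28 + 487 + 25 = 540 days.

540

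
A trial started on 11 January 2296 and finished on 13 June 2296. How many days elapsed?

January 2296: 31 − 11 = 20 days remain.
Then February 2296 (29), March (31), April (30), May (31): 29 + 31 + 30 + 31 = 121 days.
June 1–13, 2296: 13 days.
Total: 20 + 121 + 13 = 154 days.

154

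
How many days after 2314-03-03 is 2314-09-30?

March 2314: 31 − 3 = 28 days remain.
Then April (30), May (31), June (30), July (31), August (31): 30 + 31 + 30 + 31 + 31 = 153 days.
September 1–30, 2314: 30 days.
Total: 28 + 153 + 30 = 211 days.

211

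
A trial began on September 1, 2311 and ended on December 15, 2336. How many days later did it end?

Day-of-year of September 1, 2311: 244.
Day-of-year of December 15, 2336: 350.
2311 has 365 days, so 365 − 244 = 121 days remain in 2311.
Full years 2312–2335: 18 common + 6 leap = 18×365 + 6×366 = 8766 days.
Total: 121 + 8766 + 350 = 9237 days.

9237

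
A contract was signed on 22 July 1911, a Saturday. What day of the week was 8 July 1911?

Saturday

Count forward from the earlier date (July 8, 1911) to the later (July 22, 1911):
Within July 1911: 22 − 8 = 14 days.
14 is a multiple of 7, so 8 July 1911 falls on the same weekday: Saturday.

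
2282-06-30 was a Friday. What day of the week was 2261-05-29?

Wednesday

Count forward from the earlier date (May 29, 2261) to the later (June 30, 2282):
From May 29, 2261 to May 29, 2282: 21 years, of which 5 contain a Feb 29 — 16×365 + 5×366 = 7670 days.
May 2282: 31 − 29 = 2 days remain.
June 1–30, 2282: 30 days.
Residual: 32 days.
Total: 7702 days.
7702 mod 7 = 2, so 2 days before Friday is Wednesday.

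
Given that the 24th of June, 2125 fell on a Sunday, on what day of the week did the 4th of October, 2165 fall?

Day-of-year of June 24, 2125: 175.
Day-of-year of October 4, 2165: 277.
2125 has 365 days, so 365 − 175 = 190 days remain in 2125.
Full years 2126–2164: 29 common + 10 leap = 29×365 + 10×366 = 14245 days.
Total: 190 + 14245 + 277 = 14712 days.
14712 mod 7 = 5, so 5 days after Sunday is Friday.

Friday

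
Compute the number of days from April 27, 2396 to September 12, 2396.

April 2396: 30 − 27 = 3 days remain.
Then May (31), June (30), July (31), August (31): 31 + 30 + 31 + 31 = 123 days.
September 1–12, 2396: 12 days.
Total: 3 + 123 + 12 = 138 days.

138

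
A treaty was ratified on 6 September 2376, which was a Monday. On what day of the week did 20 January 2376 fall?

Count forward from the earlier date (January 20, 2376) to the later (September 6, 2376):
January 2376: 31 − 20 = 11 days remain.
Then February 2376 (29), March (31), April (30), May (31), June (30), July (31), August (31): 29 + 31 + 30 + 31 + 30 + 31 + 31 = 213 days.
September 1–6, 2376: 6 days.
Total: 11 + 213 + 6 = 230 days.
230 mod 7 = 6, so 6 days before Monday is Tuesday.

Tuesday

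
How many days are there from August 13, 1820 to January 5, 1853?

Day-of-year of August 13, 1820: 226.
Day-of-year of January 5, 1853: 5.
1820 has 366 days, so 366 − 226 = 140 days remain in 1820.
Full years 1821–1852: 24 common + 8 leap = 24×365 + 8×366 = 11688 days.
Total: 140 + 11688 + 5 = 11833 days.

11833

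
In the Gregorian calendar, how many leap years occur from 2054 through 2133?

19

Years divisible by 4: 2056, 2060, …, 2132 — 20 in all.
Of these, 2100 is divisible by 100 but not 400, so not leap.
Leap years: 20 − 1 = 19.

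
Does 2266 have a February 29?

2266 is not a leap year.

No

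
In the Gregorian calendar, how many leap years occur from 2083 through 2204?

29

Years divisible by 4: 2084, 2088, …, 2204 — 31 in all.
Of these, 2100, 2200 are divisible by 100 but not 400, so not leap.
Leap years: 31 − 2 = 29.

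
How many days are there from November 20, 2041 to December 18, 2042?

November 2041: 30 − 20 = 10 days remain.
Then 12 full months totalling 365 days.
December 1–18, 2042: 18 days.
Total: 10 + 365 + 18 = 393 days.

393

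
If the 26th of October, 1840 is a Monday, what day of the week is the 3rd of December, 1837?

Count forward from the earlier date (December 3, 1837) to the later (October 26, 1840):
December 3, 1837 → December 3, 1838: 365 days.
December 3, 1838 → December 3, 1839: 365 days.
December 1839: 31 − 3 = 28 days remain.
Then 9 full months totalling 274 days.
October 1–26, 1840: 26 days.
Residual: 328 days.
Total: 1058 days.
1058 mod 7 = 1, so 1 day before Monday is Sunday.

Sunday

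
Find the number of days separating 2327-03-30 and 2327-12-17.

262

March 2327: 31 − 30 = 1 day remains.
Then April (30), May (31), June (30), July (31), August (31), September (30), October (31), November (30): 30 + 31 + 30 + 31 + 31 + 30 + 31 + 30 = 244 days.
December 1–17, 2327: 17 days.
Total: 1 + 244 + 17 = 262 days.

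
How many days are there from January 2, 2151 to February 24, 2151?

January 2151: 31 − 2 = 29 days remain.
February 1–24, 2151: 24 days (2151 is not a leap year).
Total: 29 + 24 = 53 days.

53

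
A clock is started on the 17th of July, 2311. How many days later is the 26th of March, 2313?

July 17, 2311 → July 17, 2312: 366 days (2312 is a leap year).
July 2312: 31 − 17 = 14 days remain.
Then August (31), September (30), October (31), November (30), December (31), January (31), February 2313 (28): 31 + 30 + 31 + 30 + 31 + 31 + 28 = 212 days.
March 1–26, 2313: 26 days.
Residual: 252 days.
Total: 618 days.

618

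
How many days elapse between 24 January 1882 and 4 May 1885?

1196

January 24, 1882 → January 24, 1883: 365 days.
January 24, 1883 → January 24, 1884: 365 days.
January 24, 1884 → January 24, 1885: 366 days (1884 is a leap year).
January 1885: 31 − 24 = 7 days remain.
Then February 1885 (28), March (31), April (30): 28 + 31 + 30 = 89 days.
May 1–4, 1885: 4 days.
Residual: 100 days.
Total: 1196 days.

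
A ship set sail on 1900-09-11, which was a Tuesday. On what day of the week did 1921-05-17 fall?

Tuesday

From September 11, 1900 to September 11, 1920: 20 years, of which 5 contain a Feb 29 — 15×365 + 5×366 = 7305 days.
September 1920: 30 − 11 = 19 days remain.
Then October (31), November (30), December (31), January (31), February 1921 (28), March (31), April (30): 31 + 30 + 31 + 31 + 28 + 31 + 30 = 212 days.
May 1–17, 1921: 17 days.
Residual: 248 days.
Total: 7553 days.
7553 is a multiple of 7, so 1921-05-17 falls on the same weekday: Tuesday.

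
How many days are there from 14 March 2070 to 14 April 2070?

March 2070: 31 − 14 = 17 days remain.
April 1–14, 2070: 14 days.
Total: 17 + 14 = 31 days.

31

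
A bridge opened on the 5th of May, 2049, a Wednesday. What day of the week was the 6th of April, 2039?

Count forward from the earlier date (April 6, 2039) to the later (May 5, 2049):
From April 6, 2039 to April 6, 2049: 10 years, of which 3 contain a Feb 29 — 7×365 + 3×366 = 3653 days.
April 2049: 30 − 6 = 24 days remain.
May 1–5, 2049: 5 days.
Residual: 29 days.
Total: 3682 days.
3682 is a multiple of 7, so the 6th of April, 2039 falls on the same weekday: Wednesday.

Wednesday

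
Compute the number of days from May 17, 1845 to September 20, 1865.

7431

From May 17, 1845 to May 17, 1865: 20 years, of which 5 contain a Feb 29 — 15×365 + 5×366 = 7305 days.
May 1865: 31 − 17 = 14 days remain.
Then June (30), July (31), August (31): 30 + 31 + 31 = 92 days.
September 1–20, 1865: 20 days.
Residual: 126 days.
Total: 7431 days.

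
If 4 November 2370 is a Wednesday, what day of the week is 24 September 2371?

Friday

Day-of-year of November 4, 2370: 308.
Day-of-year of September 24, 2371: 267.
2370 has 365 days, so 365 − 308 = 57 days remain in 2370.
Total: 57 + 267 = 324 days.
324 mod 7 = 2, so 2 days after Wednesday is Friday.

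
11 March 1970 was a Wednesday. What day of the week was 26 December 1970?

Saturday

March 1970: 31 − 11 = 20 days remain.
Then April (30), May (31), June (30), July (31), August (31), September (30), October (31), November (30): 30 + 31 + 30 + 31 + 31 + 30 + 31 + 30 = 244 days.
December 1–26, 1970: 26 days.
Total: 20 + 244 + 26 = 290 days.
290 mod 7 = 3, so 3 days after Wednesday is Saturday.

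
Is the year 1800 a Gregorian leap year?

1800 is not a leap year (divisible by 100 but not 400).

No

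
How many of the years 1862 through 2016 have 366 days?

Years divisible by 4: 1864, 1868, …, 2016 — 39 in all.
Of these, 1900 is divisible by 100 but not 400, so not leap.
2000 is divisible by 400, so still leap.
Leap years: 39 − 1 = 38.

38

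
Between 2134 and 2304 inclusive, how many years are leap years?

41

Years divisible by 4: 2136, 2140, …, 2304 — 43 in all.
Of these, 2200, 2300 are divisible by 100 but not 400, so not leap.
Leap years: 43 − 2 = 41.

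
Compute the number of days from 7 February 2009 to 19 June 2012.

February 7, 2009 → February 7, 2010: 365 days.
February 7, 2010 → February 7, 2011: 365 days.
February 7, 2011 → February 7, 2012: 365 days.
February 2012: 29 − 7 = 22 days remain (2012 is a leap year, so February has 29 days).
Then March (31), April (30), May (31): 31 + 30 + 31 = 92 days.
June 1–19, 2012: 19 days.
Residual: 133 days.
Total: 1228 days.

1228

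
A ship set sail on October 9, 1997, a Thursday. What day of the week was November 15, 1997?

October 1997: 31 − 9 = 22 days remain.
November 1–15, 1997: 15 days.
Total: 22 + 15 = 37 days.
37 mod 7 = 2, so 2 days after Thursday is Saturday.

Saturday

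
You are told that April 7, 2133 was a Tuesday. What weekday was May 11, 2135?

April 2133: 30 − 7 = 23 days remain.
Then 24 full months totalling 730 days.
May 1–11, 2135: 11 days.
Total: 23 + 730 + 11 = 764 days.
764 mod 7 = 1, so 1 day after Tuesday is Wednesday.

Wednesday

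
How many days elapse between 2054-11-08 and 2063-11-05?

3284

Day-of-year of November 8, 2054: 312.
Day-of-year of November 5, 2063: 309.
2054 has 365 days, so 365 − 312 = 53 days remain in 2054.
Full years 2055–2062: 6 common + 2 leap = 6×365 + 2×366 = 2922 days.
Total: 53 + 2922 + 309 = 3284 days.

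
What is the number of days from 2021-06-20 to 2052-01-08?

Day-of-year of June 20, 2021: 171.
Day-of-year of January 8, 2052: 8.
2021 has 365 days, so 365 − 171 = 194 days remain in 2021.
Full years 2022–2051: 23 common + 7 leap = 23×365 + 7×366 = 10957 days.
Total: 194 + 10957 + 8 = 11159 days.

11159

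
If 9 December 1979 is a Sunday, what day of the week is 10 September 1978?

Sunday

Count forward from the earlier date (September 10, 1978) to the later (December 9, 1979):
Day-of-year of September 10, 1978: 253.
Day-of-year of December 9, 1979: 343.
1978 has 365 days, so 365 − 253 = 112 days remain in 1978.
Total: 112 + 343 = 455 days.
455 is a multiple of 7, so 10 September 1978 falls on the same weekday: Sunday.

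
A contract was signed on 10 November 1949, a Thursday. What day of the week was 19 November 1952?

Day-of-year of November 10, 1949: 314.
Day-of-year of November 19, 1952: 324.
1949 has 365 days, so 365 − 314 = 51 days remain in 1949.
Full years: 1950: 365; 1951: 365. Sum = 730.
Total: 51 + 730 + 324 = 1105 days.
1105 mod 7 = 6, so 6 days after Thursday is Wednesday.

Wednesday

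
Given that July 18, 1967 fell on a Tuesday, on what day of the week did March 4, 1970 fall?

Wednesday

July 18, 1967 → July 18, 1968: 366 days (1968 is a leap year).
July 18, 1968 → July 18, 1969: 365 days.
July 1969: 31 − 18 = 13 days remain.
Then August (31), September (30), October (31), November (30), December (31), January (31), February 1970 (28): 31 + 30 + 31 + 30 + 31 + 31 + 28 = 212 days.
March 1–4, 1970: 4 days.
Residual: 229 days.
Total: 960 days.
960 mod 7 = 1, so 1 day after Tuesday is Wednesday.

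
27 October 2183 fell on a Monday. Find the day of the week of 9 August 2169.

Count forward from the earlier date (August 9, 2169) to the later (October 27, 2183):
From August 9, 2169 to August 9, 2183: 14 years, of which 3 contain a Feb 29 — 11×365 + 3×366 = 5113 days.
August 2183: 31 − 9 = 22 days remain.
Then September (30): 30 days.
October 1–27, 2183: 27 days.
Residual: 79 days.
Total: 5192 days.
5192 mod 7 = 5, so 5 days before Monday is Wednesday.

Wednesday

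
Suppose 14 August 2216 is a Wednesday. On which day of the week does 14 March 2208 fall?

Monday

Count forward from the earlier date (March 14, 2208) to the later (August 14, 2216):
From March 14, 2208 to March 14, 2216: 8 years, of which 2 contain a Feb 29 — 6×365 + 2×366 = 2922 days.
March 2216: 31 − 14 = 17 days remain.
Then April (30), May (31), June (30), July (31): 30 + 31 + 30 + 31 = 122 days.
August 1–14, 2216: 14 days.
Residual: 153 days.
Total: 3075 days.
3075 mod 7 = 2, so 2 days before Wednesday is Monday.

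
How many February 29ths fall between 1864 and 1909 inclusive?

Years divisible by 4 in [1864, 1909]: 1864, 1868, 1872, 1876, 1880, 1884, 1888, 1892, 1896, 1900, 1904, 1908.
Of these, 1900 is divisible by 100 but not 400, so not leap.
Leap years: 12 − 1 = 11.

11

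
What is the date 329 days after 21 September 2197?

16 August 2198

Count 329 days after September 21, 2197:
Day-of-year of September 21, 2197: 264.
Day-of-year of August 16, 2198: 228.
2197 has 365 days, so 365 − 264 = 101 days remain in 2197.
Total: 101 + 228 = 329 days.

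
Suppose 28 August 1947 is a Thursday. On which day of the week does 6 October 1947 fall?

August 1947: 31 − 28 = 3 days remain.
Then September (30): 30 days.
October 1–6, 1947: 6 days.
Total: 3 + 30 + 6 = 39 days.
39 mod 7 = 4, so 4 days after Thursday is Monday.

Monday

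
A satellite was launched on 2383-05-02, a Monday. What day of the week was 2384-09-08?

May 2383: 31 − 2 = 29 days remain.
Then 15 full months totalling 458 days.
September 1–8, 2384: 8 days.
Total: 29 + 458 + 8 = 495 days.
495 mod 7 = 5, so 5 days after Monday is Saturday.

Saturday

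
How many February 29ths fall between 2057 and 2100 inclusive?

Years divisible by 4 in [2057, 2100]: 2060, 2064, 2068, 2072, 2076, 2080, 2084, 2088, 2092, 2096, 2100.
Of these, 2100 is divisible by 100 but not 400, so not leap.
Leap years: 11 − 1 = 10.

10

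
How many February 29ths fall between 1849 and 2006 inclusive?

Years divisible by 4: 1852, 1856, …, 2004 — 39 in all.
Of these, 1900 is divisible by 100 but not 400, so not leap.
2000 is divisible by 400, so still leap.
Leap years: 39 − 1 = 38.

38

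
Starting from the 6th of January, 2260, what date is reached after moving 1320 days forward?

the 18th of August, 2263

Count 1320 days after January 6, 2260:
Day-of-year of January 6, 2260: 6.
Day-of-year of August 18, 2263: 230.
2260 has 366 days, so 366 − 6 = 360 days remain in 2260.
Full years: 2261: 365; 2262: 365. Sum = 730.
Total: 360 + 730 + 230 = 1320 days.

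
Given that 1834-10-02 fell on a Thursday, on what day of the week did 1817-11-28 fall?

Count forward from the earlier date (November 28, 1817) to the later (October 2, 1834):
From November 28, 1817 to November 28, 1833: 16 years, of which 4 contain a Feb 29 — 12×365 + 4×366 = 5844 days.
November 1833: 30 − 28 = 2 days remain.
Then 10 full months totalling 304 days.
October 1–2, 1834: 2 days.
Residual: 308 days.
Total: 6152 days.
6152 mod 7 = 6, so 6 days before Thursday is Friday.

Friday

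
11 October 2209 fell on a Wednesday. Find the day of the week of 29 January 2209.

Sunday

Count forward from the earlier date (January 29, 2209) to the later (October 11, 2209):
January 2209: 31 − 29 = 2 days remain.
Then February 2209 (28), March (31), April (30), May (31), June (30), July (31), August (31), September (30): 28 + 31 + 30 + 31 + 30 + 31 + 31 + 30 = 242 days.
October 1–11, 2209: 11 days.
Total: 2 + 242 + 11 = 255 days.
255 mod 7 = 3, so 3 days before Wednesday is Sunday.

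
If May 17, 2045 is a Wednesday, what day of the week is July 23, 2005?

Count forward from the earlier date (July 23, 2005) to the later (May 17, 2045):
From July 23, 2005 to July 23, 2044: 39 years, of which 10 contain a Feb 29 — 29×365 + 10×366 = 14245 days.
July 2044: 31 − 23 = 8 days remain.
Then 9 full months totalling 273 days.
May 1–17, 2045: 17 days.
Residual: 298 days.
Total: 14543 days.
14543 mod 7 = 4, so 4 days before Wednesday is Saturday.

Saturday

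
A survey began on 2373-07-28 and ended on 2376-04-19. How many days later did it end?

Day-of-year of July 28, 2373: 209.
Day-of-year of April 19, 2376: 110.
2373 has 365 days, so 365 − 209 = 156 days remain in 2373.
Full years: 2374: 365; 2375: 365. Sum = 730.
Total: 156 + 730 + 110 = 996 days.

996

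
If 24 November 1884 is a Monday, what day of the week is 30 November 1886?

November 1884: 30 − 24 = 6 days remain.
Then 23 full months totalling 700 days.
November 1–30, 1886: 30 days.
Total: 6 + 700 + 30 = 736 days.
736 mod 7 = 1, so 1 day after Monday is Tuesday.

Tuesday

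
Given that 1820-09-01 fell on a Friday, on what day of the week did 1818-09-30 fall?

Wednesday

Count forward from the earlier date (September 30, 1818) to the later (September 1, 1820):
September 1818: 30 − 30 = 0 days remain.
Then 23 full months totalling 701 days.
September 1, 1820: 1 day.
Total: 0 + 701 + 1 = 702 days.
702 mod 7 = 2, so 2 days before Friday is Wednesday.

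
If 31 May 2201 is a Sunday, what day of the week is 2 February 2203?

Wednesday

May 2201: 31 − 31 = 0 days remain.
Then 20 full months totalling 610 days.
February 1–2, 2203: 2 days (2203 is not a leap year).
Total: 0 + 610 + 2 = 612 days.
612 mod 7 = 3, so 3 days after Sunday is Wednesday.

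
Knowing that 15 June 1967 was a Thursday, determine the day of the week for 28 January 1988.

Thursday

Day-of-year of June 15, 1967: 166.
Day-of-year of January 28, 1988: 28.
1967 has 365 days, so 365 − 166 = 199 days remain in 1967.
Full years 1968–1987: 15 common + 5 leap = 15×365 + 5×366 = 7305 days.
Total: 199 + 7305 + 28 = 7532 days.
7532 is a multiple of 7, so 28 January 1988 falls on the same weekday: Thursday.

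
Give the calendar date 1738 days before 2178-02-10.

2173-05-09

Count 1738 days before February 10, 2178:
Day-of-year of May 9, 2173: 129.
Day-of-year of February 10, 2178: 41.
2173 has 365 days, so 365 − 129 = 236 days remain in 2173.
Full years: 2174: 365; 2175: 365; 2176: 366; 2177: 365. Sum = 1461.
Total: 236 + 1461 + 41 = 1738 days.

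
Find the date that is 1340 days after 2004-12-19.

2008-08-20

Count 1340 days after December 19, 2004:
December 19, 2004 → December 19, 2005: 365 days.
December 19, 2005 → December 19, 2006: 365 days.
December 19, 2006 → December 19, 2007: 365 days.
December 2007: 31 − 19 = 12 days remain.
Then January (31), February 2008 (29), March (31), April (30), May (31), June (30), July (31): 31 + 29 + 31 + 30 + 31 + 30 + 31 = 213 days.
August 1–20, 2008: 20 days.
Residual: 245 days.
Total: 1340 days.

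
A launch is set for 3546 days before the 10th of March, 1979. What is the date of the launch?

the 24th of June, 1969

Count 3546 days before March 10, 1979:
From June 24, 1969 to June 24, 1978: 9 years, of which 2 contain a Feb 29 — 7×365 + 2×366 = 3287 days.
June 1978: 30 − 24 = 6 days remain.
Then July (31), August (31), September (30), October (31), November (30), December (31), January (31), February 1979 (28): 31 + 31 + 30 + 31 + 30 + 31 + 31 + 28 = 243 days.
March 1–10, 1979: 10 days.
Residual: 259 days.
Total: 3546 days.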